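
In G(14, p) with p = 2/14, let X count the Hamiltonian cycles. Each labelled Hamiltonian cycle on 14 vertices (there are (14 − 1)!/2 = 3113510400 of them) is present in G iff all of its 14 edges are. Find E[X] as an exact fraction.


K_14 has (14 − 1)!/2 = 3113510400 labelled Hamiltonian cycles.
For each such Hamiltonian cycle H, let X_H = 1 if all 14 edges of H are present in G. Then P[X_H = 1] = p^{14} = (1/7)^{14} = 1/678223072849.
By linearity: E[X] = Σ_H E[X_H] = 3113510400 · p^{14} = 3113510400 · 1/678223072849 = 444787200/96889010407.
Numerically: E[X] ≈ 0.00459.

E[X] = 3113510400 · (1/7)^{14} = 444787200/96889010407 ≈ 0.00459.


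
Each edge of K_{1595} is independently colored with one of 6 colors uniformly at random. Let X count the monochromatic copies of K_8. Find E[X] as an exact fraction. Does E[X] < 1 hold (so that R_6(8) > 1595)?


E[X] = C(1595, 8) · 6^{1 − 28} = 1020772636343363633895 · 6^{−27} = 1020772636343363633895/1023490369077469249536.
As a reduced fraction: E[X] = 113419181815929292655/113721152119718805504 ≈ 0.997.
Is E[X] < 1? YES.
Since E[X] < 1, there exists a 6-coloring of K_{1595} with no monochromatic K_8; hence R_6(8) > 1595.

E[X] = 113419181815929292655/113721152119718805504 ≈ 0.997; E[X] < 1, so R_6(8) > 1595.


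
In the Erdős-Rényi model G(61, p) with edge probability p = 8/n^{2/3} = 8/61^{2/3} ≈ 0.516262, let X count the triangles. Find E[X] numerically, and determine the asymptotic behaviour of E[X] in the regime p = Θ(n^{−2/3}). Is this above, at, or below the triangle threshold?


Number of potential triangles: C(61, 3) = 35990.
Each occurs with probability p³ ≈ (0.516262)³ ≈ 1.37597420e-01.
By linearity: E[X] = C(61, 3)·p³ ≈ 35990 · 1.37597420e-01 ≈ 4952.131148.
Since α = 2/3 < 1, p = c/n^{2/3} ≫ 1/n is above the triangle threshold p ~ 1/n. Asymptotically E[X] ~ (c³/6)·n^{3(1−α)} = (8³/6)·n^{1} → ∞; triangles are abundant w.h.p.

E[X] ≈ 4952.131148; in regime p = Θ(1/n^{2/3}) E[X] diverges (above the triangle threshold p ~ 1/n).


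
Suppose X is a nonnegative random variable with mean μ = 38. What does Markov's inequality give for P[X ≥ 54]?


μ = E[X] = 38, a = 54.
Markov: P[X ≥ 54] ≤ μ/a = (38)/54 = 19/27.
Numerically: ≈ 0.703704.
(Since a = 54 > μ = 38.000000, the bound 19/27 is < 1 and informative.)

P[X ≥ 54] ≤ 19/27 ≈ 0.703704.


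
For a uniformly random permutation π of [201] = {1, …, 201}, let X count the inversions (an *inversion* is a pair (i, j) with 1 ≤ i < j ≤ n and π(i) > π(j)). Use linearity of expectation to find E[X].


Write X = Σ X_I over the C(201, 2) = 20100 pairs i < j, with X_I the indicator of one inversion.
There are 20100 indicators.
For each fixed pair i < j, the values π(i) and π(j) are two distinct elements of {1, …, 201} in uniformly random order; by symmetry P[π(i) > π(j)] = 1/2.
By linearity: E[X] = 20100 · (1/2) = C(201, 2) · (1/2) = 20100/2 = 10050 ≈ 10050.000.

E[X] = 10050 = 10050.000.


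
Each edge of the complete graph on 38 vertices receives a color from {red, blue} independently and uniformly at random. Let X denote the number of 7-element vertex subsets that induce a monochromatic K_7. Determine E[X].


Let X = Σ_S X_S over the C(38, 7) = 12620256 subsets S of size 7, where X_S = 1 if the K_7 on S is monochromatic.
For a fixed S, the K_7 on S has C(7, 2) = 21 edges. P[all 21 edges red] = (1/2)^21, and likewise for blue, so P[monochromatic] = 2·(1/2)^21 = 2^{1 − 21} = 1/1048576.
By linearity of expectation: E[X] = C(38, 7) · 2^{1 − 21} = 12620256 · 1/1048576 = 394383/32768.
Numerically: E[X] ≈ 12.036.

E[X] = C(38,7)·2^(1−C(7,2)) = 394383/32768 ≈ 12.036.


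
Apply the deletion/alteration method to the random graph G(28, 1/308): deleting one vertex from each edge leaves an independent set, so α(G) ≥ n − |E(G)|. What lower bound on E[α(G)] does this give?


E[|E(G)|] = C(28, 2)·p = 378 · (1/308) = 27/22.
E[α(G)] ≥ n − E[|E(G)|] = 28 − 27/22 = 589/22.
Numerically: ≈ 26.77273.
(This is only a lower bound; the true E[α(G)] may be larger.)

E[α(G)] ≥ 589/22 ≈ 26.77273.


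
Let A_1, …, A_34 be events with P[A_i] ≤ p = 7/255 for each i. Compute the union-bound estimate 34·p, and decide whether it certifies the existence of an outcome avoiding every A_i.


Union bound: P[∪_{i=1}^{34} A_i] ≤ Σ_i P[A_i] ≤ 34·p = 34·(7/255) = 14/15.
Numerically: 14/15 ≈ 0.9333.
Is 14/15 < 1? YES.
Since P[∪ A_i] ≤ 14/15 < 1, the complement has P[∩ A_i^c] ≥ 1 − 14/15 = 1/15 > 0, so some outcome avoids every A_i.

34·p = 14/15 ≈ 0.9333; existence CERTIFIED by the union bound.


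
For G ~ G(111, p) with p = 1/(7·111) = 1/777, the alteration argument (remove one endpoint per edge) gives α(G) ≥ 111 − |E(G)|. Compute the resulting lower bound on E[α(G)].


E[|E(G)|] = C(111, 2)·p = 6105 · (1/777) = 55/7.
E[α(G)] ≥ n − E[|E(G)|] = 111 − 55/7 = 722/7.
Numerically: ≈ 103.143.
(This is only a lower bound; the true E[α(G)] may be larger.)

E[α(G)] ≥ 722/7 ≈ 103.143.


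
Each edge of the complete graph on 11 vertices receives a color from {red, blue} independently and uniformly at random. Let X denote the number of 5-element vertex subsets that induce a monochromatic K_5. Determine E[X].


Let X = Σ_S X_S over the C(11, 5) = 462 subsets S of size 5, where X_S = 1 if the K_5 on S is monochromatic.
For a fixed S, the K_5 on S has C(5, 2) = 10 edges. P[all 10 edges red] = (1/2)^10, and likewise for blue, so P[monochromatic] = 2·(1/2)^10 = 2^{1 − 10} = 1/512.
By linearity: E[X] = C(11, 5) · 2^{1 − 10} = 462 · 1/512 = 231/256.
Numerically: E[X] ≈ 0.902.

E[X] = C(11,5)·2^(1−C(5,2)) = 231/256 ≈ 0.902.


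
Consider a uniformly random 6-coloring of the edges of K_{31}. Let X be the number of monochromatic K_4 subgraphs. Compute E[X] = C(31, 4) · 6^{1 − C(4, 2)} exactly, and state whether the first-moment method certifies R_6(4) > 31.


E[X] = C(31, 4) · 6^{1 − 6} = 31465 · 6^{−5} = 31465/7776.
As a reduced fraction: E[X] = 31465/7776 ≈ 4.04642.
Is E[X] < 1? NO.
Since E[X] ≥ 1, the first-moment bound is inconclusive at n = 31; it does NOT by itself certify R_6(4) > 31.

E[X] = 31465/7776 ≈ 4.04642; E[X] ≥ 1; first-moment method inconclusive here.


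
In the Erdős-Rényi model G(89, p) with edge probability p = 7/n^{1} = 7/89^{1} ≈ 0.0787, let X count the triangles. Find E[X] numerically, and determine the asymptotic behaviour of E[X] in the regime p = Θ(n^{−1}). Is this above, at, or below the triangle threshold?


Number of potential triangles: C(89, 3) = 113564.
Each occurs with probability p³ ≈ (0.0787)³ ≈ 4.86546e-04.
By linearity: E[X] = C(89, 3)·p³ ≈ 113564 · 4.86546e-04 ≈ 55.254.
Here α = 1, so p = 7/n is exactly at the triangle threshold p ~ 1/n. Asymptotically E[X] → c³/6 = 7³/6 = 343/6 ≈ 57.167, a bounded constant. In this regime the triangle count is asymptotically Poisson(c³/6).

E[X] ≈ 55.254; in regime p = Θ(1/n^{1}) E[X] stays bounded (at the triangle threshold p ~ 1/n).


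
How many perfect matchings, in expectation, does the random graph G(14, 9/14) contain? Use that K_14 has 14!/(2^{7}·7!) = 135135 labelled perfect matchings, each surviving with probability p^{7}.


K_14 has 14!/(2^{7}·7!) = 135135 labelled perfect matchings.
For each such perfect matching H, let X_H = 1 if all 7 edges of H are present in G. Then P[X_H = 1] = p^{7} = (9/14)^{7} = 4782969/105413504.
Summing the indicators: E[X] = Σ_H E[X_H] = 135135 · p^{7} = 135135 · 4782969/105413504 = 92335216545/15059072.
Numerically: E[X] ≈ 6131.5.

E[X] = 135135 · (9/14)^{7} = 92335216545/15059072 ≈ 6131.5.


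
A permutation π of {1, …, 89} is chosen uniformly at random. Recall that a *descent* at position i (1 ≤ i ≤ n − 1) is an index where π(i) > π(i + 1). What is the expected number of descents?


Write X = Σ X_I over i = 1, …, 88, with X_I the indicator of one descent.
There are 88 indicators.
For each fixed i, the pair (π(i), π(i+1)) is a uniformly random ordered pair of distinct values from {1, …, 89}; by symmetry P[π(i) > π(i+1)] = 1/2.
By linearity: E[X] = 88 · (1/2) = (89 − 1) · (1/2) = 44 ≈ 44.00000.

E[X] = 44 = 44.00000.


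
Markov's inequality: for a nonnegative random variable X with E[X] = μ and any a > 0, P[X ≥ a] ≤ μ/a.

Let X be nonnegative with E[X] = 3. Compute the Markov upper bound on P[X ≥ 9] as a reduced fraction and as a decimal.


μ = E[X] = 3, a = 9.
Markov: P[X ≥ 9] ≤ μ/a = (3)/9 = 1/3.
Numerically: ≈ 0.33333.
(Since a = 9 > μ = 3.00000, the bound 1/3 is < 1 and informative.)

P[X ≥ 9] ≤ 1/3 ≈ 0.33333.


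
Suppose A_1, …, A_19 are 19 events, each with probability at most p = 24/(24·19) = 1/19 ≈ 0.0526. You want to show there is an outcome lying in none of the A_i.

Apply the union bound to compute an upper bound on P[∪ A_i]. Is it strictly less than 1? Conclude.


Union bound: P[∪_{i=1}^{19} A_i] ≤ Σ_i P[A_i] ≤ 19·p = 19·(1/19) = 1.
Numerically: 1 ≈ 1.0000.
Is 1 < 1? NO.
Since the bound 1 is ≥ 1, the union bound is uninformative here; it does NOT by itself certify existence.

19·p = 1 ≈ 1.0000; existence NOT certified by the union bound.


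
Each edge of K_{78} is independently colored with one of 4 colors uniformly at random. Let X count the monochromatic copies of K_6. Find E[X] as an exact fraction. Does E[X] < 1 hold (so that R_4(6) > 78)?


E[X] = C(78, 6) · 4^{1 − 15} = 256851595 · 4^{−14} = 256851595/268435456.
As a reduced fraction: E[X] = 256851595/268435456 ≈ 0.956847.
Is E[X] < 1? YES.
Since E[X] < 1, there exists a 4-coloring of K_{78} with no monochromatic K_6; hence R_4(6) > 78.

E[X] = 256851595/268435456 ≈ 0.956847; E[X] < 1, so R_4(6) > 78.


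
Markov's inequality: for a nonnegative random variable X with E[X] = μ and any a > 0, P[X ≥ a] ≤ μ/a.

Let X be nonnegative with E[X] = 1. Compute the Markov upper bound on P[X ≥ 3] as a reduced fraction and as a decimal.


μ = E[X] = 1, a = 3.
Markov: P[X ≥ 3] ≤ μ/a = (1)/3 = 1/3.
Numerically: ≈ 0.33333.
(Since a = 3 > μ = 1.00000, the bound 1/3 is < 1 and informative.)

P[X ≥ 3] ≤ 1/3 ≈ 0.33333.


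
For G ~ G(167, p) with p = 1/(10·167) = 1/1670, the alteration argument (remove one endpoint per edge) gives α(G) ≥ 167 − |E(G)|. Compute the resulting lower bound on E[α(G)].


E[|E(G)|] = C(167, 2)·p = 13861 · (1/1670) = 83/10.
E[α(G)] ≥ n − E[|E(G)|] = 167 − 83/10 = 1587/10.
Numerically: ≈ 158.700000.
(This is only a lower bound; the true E[α(G)] may be larger.)

E[α(G)] ≥ 1587/10 ≈ 158.700000.


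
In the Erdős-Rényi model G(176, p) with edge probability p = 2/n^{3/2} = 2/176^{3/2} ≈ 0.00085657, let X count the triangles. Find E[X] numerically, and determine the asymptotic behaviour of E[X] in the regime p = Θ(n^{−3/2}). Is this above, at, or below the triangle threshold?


Number of potential triangles: C(176, 3) = 893200.
Each occurs with probability p³ ≈ (0.00085657)³ ≈ 6.2846773e-10.
By linearity: E[X] = C(176, 3)·p³ ≈ 893200 · 6.2846773e-10 ≈ 0.00056.
Since α = 3/2 > 1, p = c/n^{3/2} = o(1/n) is below the triangle threshold p ~ 1/n. Asymptotically E[X] ~ (c³/6)·n^{3(1−α)} = (2³/6)·n^{-1.5} → 0, so by Markov's inequality G has no triangles w.h.p.

E[X] ≈ 0.00056; in regime p = Θ(1/n^{3/2}) E[X] tends to 0 (below the triangle threshold p ~ 1/n).


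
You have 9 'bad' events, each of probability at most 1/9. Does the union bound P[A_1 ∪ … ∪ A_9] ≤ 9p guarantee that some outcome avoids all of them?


Union bound: P[∪_{i=1}^{9} A_i] ≤ Σ_i P[A_i] ≤ 9·p = 9·(1/9) = 1.
Numerically: 1 ≈ 1.000.
Is 1 < 1? NO.
Since the bound 1 is ≥ 1, the union bound is uninformative here; it does NOT by itself certify existence.

9·p = 1 ≈ 1.000; existence NOT certified by the union bound.


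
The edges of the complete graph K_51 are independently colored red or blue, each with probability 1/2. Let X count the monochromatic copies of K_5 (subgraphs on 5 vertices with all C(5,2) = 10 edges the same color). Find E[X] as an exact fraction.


Let X = Σ_S X_S over the C(51, 5) = 2349060 subsets S of size 5, where X_S = 1 if the K_5 on S is monochromatic.
For a fixed S, the K_5 on S has C(5, 2) = 10 edges. P[all 10 edges red] = (1/2)^10, and likewise for blue, so P[monochromatic] = 2·(1/2)^10 = 2^{1 − 10} = 1/512.
By linearity of expectation: E[X] = C(51, 5) · 2^{1 − 10} = 2349060 · 1/512 = 587265/128.
Numerically: E[X] ≈ 4588.0078.

E[X] = C(51,5)·2^(1−C(5,2)) = 587265/128 ≈ 4588.0078.


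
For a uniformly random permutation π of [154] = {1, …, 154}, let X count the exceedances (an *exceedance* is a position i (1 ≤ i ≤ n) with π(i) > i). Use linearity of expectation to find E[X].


Write X = Σ_{i=1}^{154} X_i, where X_i = 1_{π(i) > i}.
For each fixed i, π(i) is uniform over {1, …, 154} (marginal of a uniform permutation), so P[π(i) > i] = (n − i)/n. Summing: Σ_{i=1}^{154} (n − i)/n = (0 + 1 + … + 153)/154 = 154(154 − 1)/(2·154) = (154 − 1)/2.
Hence E[X] = Σ_{i=1}^{154} (154 − i)/154 = 153/2 ≈ 76.500.

E[X] = 153/2 = 76.500.


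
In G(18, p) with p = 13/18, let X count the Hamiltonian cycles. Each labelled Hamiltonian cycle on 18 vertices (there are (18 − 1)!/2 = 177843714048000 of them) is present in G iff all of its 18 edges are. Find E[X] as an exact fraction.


K_18 has (18 − 1)!/2 = 177843714048000 labelled Hamiltonian cycles.
For each such Hamiltonian cycle H, let X_H = 1 if all 18 edges of H are present in G. Then P[X_H = 1] = p^{18} = (13/18)^{18} = 112455406951957393129/39346408075296537575424.
By linearity of expectation: E[X] = Σ_H E[X_H] = 177843714048000 · p^{18} = 177843714048000 · 112455406951957393129/39346408075296537575424 = 1674446952588776589016668875/3294258113514384.
Numerically: E[X] ≈ 5.083e+11.

E[X] = 177843714048000 · (13/18)^{18} = 1674446952588776589016668875/3294258113514384 ≈ 5.083e+11.


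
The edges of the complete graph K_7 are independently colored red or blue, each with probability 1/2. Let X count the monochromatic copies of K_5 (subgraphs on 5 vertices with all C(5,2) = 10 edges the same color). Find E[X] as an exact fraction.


Let X = Σ_S X_S over the C(7, 5) = 21 subsets S of size 5, where X_S = 1 if the K_5 on S is monochromatic.
For a fixed S, the K_5 on S has C(5, 2) = 10 edges. P[all 10 edges red] = (1/2)^10, and likewise for blue, so P[monochromatic] = 2·(1/2)^10 = 2^{1 − 10} = 1/512.
By linearity of expectation: E[X] = C(7, 5) · 2^{1 − 10} = 21 · 1/512 = 21/512.
Numerically: E[X] ≈ 0.0410.

E[X] = C(7,5)·2^(1−C(5,2)) = 21/512 ≈ 0.0410.


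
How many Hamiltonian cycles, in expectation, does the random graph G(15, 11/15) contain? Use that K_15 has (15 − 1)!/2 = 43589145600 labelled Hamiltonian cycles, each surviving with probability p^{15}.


K_15 has (15 − 1)!/2 = 43589145600 labelled Hamiltonian cycles.
For each such Hamiltonian cycle H, let X_H = 1 if all 15 edges of H are present in G. Then P[X_H = 1] = p^{15} = (11/15)^{15} = 4177248169415651/437893890380859375.
By linearity: E[X] = Σ_H E[X_H] = 43589145600 · p^{15} = 43589145600 · 4177248169415651/437893890380859375 = 29972457393249757754368/72081298828125.
Numerically: E[X] ≈ 4.158e+08.

E[X] = 43589145600 · (11/15)^{15} = 29972457393249757754368/72081298828125 ≈ 4.158e+08.


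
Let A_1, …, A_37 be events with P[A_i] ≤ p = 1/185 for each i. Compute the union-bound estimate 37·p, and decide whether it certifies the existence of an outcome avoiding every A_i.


Union bound: P[∪_{i=1}^{37} A_i] ≤ Σ_i P[A_i] ≤ 37·p = 37·(1/185) = 1/5.
Numerically: 1/5 ≈ 0.2000000.
Is 1/5 < 1? YES.
Since P[∪ A_i] ≤ 1/5 < 1, the complement has P[∩ A_i^c] ≥ 1 − 1/5 = 4/5 > 0, so some outcome avoids every A_i.

37·p = 1/5 ≈ 0.2000000; existence CERTIFIED by the union bound.


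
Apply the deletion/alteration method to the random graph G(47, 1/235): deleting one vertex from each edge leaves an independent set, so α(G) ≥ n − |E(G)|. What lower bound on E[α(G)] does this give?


E[|E(G)|] = C(47, 2)·p = 1081 · (1/235) = 23/5.
E[α(G)] ≥ n − E[|E(G)|] = 47 − 23/5 = 212/5.
Numerically: ≈ 42.400.
(This is only a lower bound; the true E[α(G)] may be larger.)

E[α(G)] ≥ 212/5 ≈ 42.400.


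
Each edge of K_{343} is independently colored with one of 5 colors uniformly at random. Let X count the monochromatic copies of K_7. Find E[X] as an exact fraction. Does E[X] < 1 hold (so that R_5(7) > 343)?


E[X] = C(343, 7) · 5^{1 − 21} = 104200375748469 · 5^{−20} = 104200375748469/95367431640625.
As a reduced fraction: E[X] = 104200375748469/95367431640625 ≈ 1.093.
Is E[X] < 1? NO.
Since E[X] ≥ 1, the first-moment bound is inconclusive at n = 343; it does NOT by itself certify R_5(7) > 343.

E[X] = 104200375748469/95367431640625 ≈ 1.093; E[X] ≥ 1; first-moment method inconclusive here.


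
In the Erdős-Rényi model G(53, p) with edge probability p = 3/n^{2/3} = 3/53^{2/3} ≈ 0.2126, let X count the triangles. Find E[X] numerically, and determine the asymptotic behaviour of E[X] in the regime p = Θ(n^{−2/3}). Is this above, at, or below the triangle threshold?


Number of potential triangles: C(53, 3) = 23426.
Each occurs with probability p³ ≈ (0.2126)³ ≈ 9.611962e-03.
By linearity: E[X] = C(53, 3)·p³ ≈ 23426 · 9.611962e-03 ≈ 225.1698.
Since α = 2/3 < 1, p = c/n^{2/3} ≫ 1/n is above the triangle threshold p ~ 1/n. Asymptotically E[X] ~ (c³/6)·n^{3(1−α)} = (3³/6)·n^{1} → ∞; triangles are abundant w.h.p.

E[X] ≈ 225.1698; in regime p = Θ(1/n^{2/3}) E[X] diverges (above the triangle threshold p ~ 1/n).


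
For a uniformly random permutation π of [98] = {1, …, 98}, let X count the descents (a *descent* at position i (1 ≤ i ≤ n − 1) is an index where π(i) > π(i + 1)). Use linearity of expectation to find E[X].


Write X = Σ X_I over i = 1, …, 97, with X_I the indicator of one descent.
There are 97 indicators.
For each fixed i, the pair (π(i), π(i+1)) is a uniformly random ordered pair of distinct values from {1, …, 98}; by symmetry P[π(i) > π(i+1)] = 1/2.
By linearity: E[X] = 97 · (1/2) = (98 − 1) · (1/2) = 97/2 ≈ 48.500000.

E[X] = 97/2 = 48.500000.


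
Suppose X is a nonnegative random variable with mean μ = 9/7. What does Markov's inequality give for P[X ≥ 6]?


μ = E[X] = 9/7, a = 6.
Markov: P[X ≥ 6] ≤ μ/a = (9/7)/6 = 3/14.
Numerically: ≈ 0.214.
(Since a = 6 > μ = 1.286, the bound 3/14 is < 1 and informative.)

P[X ≥ 6] ≤ 3/14 ≈ 0.214.


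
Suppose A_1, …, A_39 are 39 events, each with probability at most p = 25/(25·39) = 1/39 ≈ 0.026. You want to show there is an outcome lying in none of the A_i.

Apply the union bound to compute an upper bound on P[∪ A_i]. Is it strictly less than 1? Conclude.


Union bound: P[∪_{i=1}^{39} A_i] ≤ Σ_i P[A_i] ≤ 39·p = 39·(1/39) = 1.
Numerically: 1 ≈ 1.000.
Is 1 < 1? NO.
Since the bound 1 is ≥ 1, the union bound is uninformative here; it does NOT by itself certify existence.

39·p = 1 ≈ 1.000; existence NOT certified by the union bound.


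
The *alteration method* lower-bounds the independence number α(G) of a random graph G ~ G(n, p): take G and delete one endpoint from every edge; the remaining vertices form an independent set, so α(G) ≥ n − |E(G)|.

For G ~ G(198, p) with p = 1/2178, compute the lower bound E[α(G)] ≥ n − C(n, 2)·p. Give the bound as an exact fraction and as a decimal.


E[|E(G)|] = C(198, 2)·p = 19503 · (1/2178) = 197/22.
E[α(G)] ≥ n − E[|E(G)|] = 198 − 197/22 = 4159/22.
Numerically: ≈ 189.045.
(This is only a lower bound; the true E[α(G)] may be larger.)

E[α(G)] ≥ 4159/22 ≈ 189.045.


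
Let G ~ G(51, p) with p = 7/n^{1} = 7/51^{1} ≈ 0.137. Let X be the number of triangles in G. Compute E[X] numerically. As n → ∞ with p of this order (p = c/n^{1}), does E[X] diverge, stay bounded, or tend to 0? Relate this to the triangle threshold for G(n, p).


Number of potential triangles: C(51, 3) = 20825.
Each occurs with probability p³ ≈ (0.137)³ ≈ 2.58573e-03.
By linearity: E[X] = C(51, 3)·p³ ≈ 20825 · 2.58573e-03 ≈ 53.848.
Here α = 1, so p = 7/n is exactly at the triangle threshold p ~ 1/n. Asymptotically E[X] → c³/6 = 7³/6 = 343/6 ≈ 57.167, a bounded constant. In this regime the triangle count is asymptotically Poisson(c³/6).

E[X] ≈ 53.848; in regime p = Θ(1/n^{1}) E[X] stays bounded (at the triangle threshold p ~ 1/n).


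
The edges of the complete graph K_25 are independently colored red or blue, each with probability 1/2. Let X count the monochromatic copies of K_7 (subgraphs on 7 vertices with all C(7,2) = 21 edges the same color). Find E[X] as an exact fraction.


Let X = Σ_S X_S over the C(25, 7) = 480700 subsets S of size 7, where X_S = 1 if the K_7 on S is monochromatic.
For a fixed S, the K_7 on S has C(7, 2) = 21 edges. P[all 21 edges red] = (1/2)^21, and likewise for blue, so P[monochromatic] = 2·(1/2)^21 = 2^{1 − 21} = 1/1048576.
By linearity of expectation: E[X] = C(25, 7) · 2^{1 − 21} = 480700 · 1/1048576 = 120175/262144.
Numerically: E[X] ≈ 0.458.

E[X] = C(25,7)·2^(1−C(7,2)) = 120175/262144 ≈ 0.458.


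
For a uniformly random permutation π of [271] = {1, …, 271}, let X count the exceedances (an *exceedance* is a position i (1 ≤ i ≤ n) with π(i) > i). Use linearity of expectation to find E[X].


Write X = Σ_{i=1}^{271} X_i, where X_i = 1_{π(i) > i}.
For each fixed i, π(i) is uniform over {1, …, 271} (marginal of a uniform permutation), so P[π(i) > i] = (n − i)/n. Summing: Σ_{i=1}^{271} (n − i)/n = (0 + 1 + … + 270)/271 = 271(271 − 1)/(2·271) = (271 − 1)/2.
Hence E[X] = Σ_{i=1}^{271} (271 − i)/271 = 135 ≈ 135.000.

E[X] = 135 = 135.000.


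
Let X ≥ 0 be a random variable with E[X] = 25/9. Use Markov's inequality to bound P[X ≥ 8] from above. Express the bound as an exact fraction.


μ = E[X] = 25/9, a = 8.
Markov: P[X ≥ 8] ≤ μ/a = (25/9)/8 = 25/72.
Numerically: ≈ 0.34722.
(Since a = 8 > μ = 2.77778, the bound 25/72 is < 1 and informative.)

P[X ≥ 8] ≤ 25/72 ≈ 0.34722.


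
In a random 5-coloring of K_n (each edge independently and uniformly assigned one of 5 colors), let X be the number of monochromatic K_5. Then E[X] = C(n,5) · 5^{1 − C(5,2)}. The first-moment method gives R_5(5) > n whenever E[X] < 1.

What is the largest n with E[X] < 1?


We need C(n, 5) · 5^{1 − 10} < 1, i.e. C(n, 5) < 5^{10 − 1} = 1953125.
Check values of n near the boundary:
  n = 43: C(43, 5) = 962598; 962598 < 1953125? YES
  n = 44: C(44, 5) = 1086008; 1086008 < 1953125? YES
  n = 45: C(45, 5) = 1221759; 1221759 < 1953125? YES
  n = 46: C(46, 5) = 1370754; 1370754 < 1953125? YES
  n = 47: C(47, 5) = 1533939; 1533939 < 1953125? YES
  n = 48: C(48, 5) = 1712304; 1712304 < 1953125? YES
  n = 49: C(49, 5) = 1906884; 1906884 < 1953125? YES
  n = 50: C(50, 5) = 2118760; 2118760 < 1953125? NO
  n = 51: C(51, 5) = 2349060; 2349060 < 1953125? NO
The largest n with C(n, 5) < 1953125 is n = 49 (where E[X] = 1906884/1953125 ≈ 0.97632). Hence R_5(5) > 49, i.e. R_5(5) ≥ 50.

Largest n = 49; hence R_5(5) > 49.


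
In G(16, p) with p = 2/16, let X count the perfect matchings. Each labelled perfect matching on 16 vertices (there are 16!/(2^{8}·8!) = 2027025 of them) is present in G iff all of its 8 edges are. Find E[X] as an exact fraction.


K_16 has 16!/(2^{8}·8!) = 2027025 labelled perfect matchings.
For each such perfect matching H, let X_H = 1 if all 8 edges of H are present in G. Then P[X_H = 1] = p^{8} = (1/8)^{8} = 1/16777216.
By linearity: E[X] = Σ_H E[X_H] = 2027025 · p^{8} = 2027025 · 1/16777216 = 2027025/16777216.
Numerically: E[X] ≈ 0.121.

E[X] = 2027025 · (1/8)^{8} = 2027025/16777216 ≈ 0.121.


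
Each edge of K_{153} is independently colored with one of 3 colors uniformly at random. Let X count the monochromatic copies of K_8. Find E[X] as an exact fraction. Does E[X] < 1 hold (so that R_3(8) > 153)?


E[X] = C(153, 8) · 3^{1 − 28} = 6183023199255 · 3^{−27} = 6183023199255/7625597484987.
As a reduced fraction: E[X] = 687002577695/847288609443 ≈ 0.81082.
Is E[X] < 1? YES.
Since E[X] < 1, there exists a 3-coloring of K_{153} with no monochromatic K_8; hence R_3(8) > 153.

E[X] = 687002577695/847288609443 ≈ 0.81082; E[X] < 1, so R_3(8) > 153.


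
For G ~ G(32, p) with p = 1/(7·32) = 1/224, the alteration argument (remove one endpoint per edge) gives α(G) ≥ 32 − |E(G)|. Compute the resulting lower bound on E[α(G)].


E[|E(G)|] = C(32, 2)·p = 496 · (1/224) = 31/14.
E[α(G)] ≥ n − E[|E(G)|] = 32 − 31/14 = 417/14.
Numerically: ≈ 29.786.
(This is only a lower bound; the true E[α(G)] may be larger.)

E[α(G)] ≥ 417/14 ≈ 29.786.


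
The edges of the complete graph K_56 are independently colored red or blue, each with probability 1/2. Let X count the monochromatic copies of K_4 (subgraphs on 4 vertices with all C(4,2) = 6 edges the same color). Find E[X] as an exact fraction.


Let X = Σ_S X_S over the C(56, 4) = 367290 subsets S of size 4, where X_S = 1 if the K_4 on S is monochromatic.
For a fixed S, the K_4 on S has C(4, 2) = 6 edges. P[all 6 edges red] = (1/2)^6, and likewise for blue, so P[monochromatic] = 2·(1/2)^6 = 2^{1 − 6} = 1/32.
Summing: E[X] = C(56, 4) · 2^{1 − 6} = 367290 · 1/32 = 183645/16.
Numerically: E[X] ≈ 11477.8125.

E[X] = C(56,4)·2^(1−C(4,2)) = 183645/16 ≈ 11477.8125.


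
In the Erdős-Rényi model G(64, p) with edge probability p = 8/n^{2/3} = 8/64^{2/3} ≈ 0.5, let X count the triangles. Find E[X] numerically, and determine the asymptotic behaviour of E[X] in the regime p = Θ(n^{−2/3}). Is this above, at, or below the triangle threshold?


Number of potential triangles: C(64, 3) = 41664.
Each occurs with probability p³ ≈ (0.5)³ ≈ 1.25000e-01.
By linearity: E[X] = C(64, 3)·p³ ≈ 41664 · 1.25000e-01 ≈ 5208.000.
Since α = 2/3 < 1, p = c/n^{2/3} ≫ 1/n is above the triangle threshold p ~ 1/n. Asymptotically E[X] ~ (c³/6)·n^{3(1−α)} = (8³/6)·n^{1} → ∞; triangles are abundant w.h.p.

E[X] ≈ 5208.000; in regime p = Θ(1/n^{2/3}) E[X] diverges (above the triangle threshold p ~ 1/n).


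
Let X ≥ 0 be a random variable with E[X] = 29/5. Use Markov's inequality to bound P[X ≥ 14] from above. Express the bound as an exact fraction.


μ = E[X] = 29/5, a = 14.
Markov: P[X ≥ 14] ≤ μ/a = (29/5)/14 = 29/70.
Numerically: ≈ 0.4143.
(Since a = 14 > μ = 5.8000, the bound 29/70 is < 1 and informative.)

P[X ≥ 14] ≤ 29/70 ≈ 0.4143.


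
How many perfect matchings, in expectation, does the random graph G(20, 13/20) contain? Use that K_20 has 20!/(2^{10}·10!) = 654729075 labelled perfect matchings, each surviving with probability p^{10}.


K_20 has 20!/(2^{10}·10!) = 654729075 labelled perfect matchings.
For each such perfect matching H, let X_H = 1 if all 10 edges of H are present in G. Then P[X_H = 1] = p^{10} = (13/20)^{10} = 137858491849/10240000000000.
By linearity of expectation: E[X] = Σ_H E[X_H] = 654729075 · p^{10} = 654729075 · 137858491849/10240000000000 = 3610398513967632387/409600000000.
Numerically: E[X] ≈ 8.81445e+06.

E[X] = 654729075 · (13/20)^{10} = 3610398513967632387/409600000000 ≈ 8.81445e+06.


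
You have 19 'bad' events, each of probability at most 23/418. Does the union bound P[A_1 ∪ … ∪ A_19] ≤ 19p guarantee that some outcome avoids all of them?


Union bound: P[∪_{i=1}^{19} A_i] ≤ Σ_i P[A_i] ≤ 19·p = 19·(23/418) = 23/22.
Numerically: 23/22 ≈ 1.04545.
Is 23/22 < 1? NO.
Since the bound 23/22 is ≥ 1, the union bound is uninformative here; it does NOT by itself certify existence.

19·p = 23/22 ≈ 1.04545; existence NOT certified by the union bound.


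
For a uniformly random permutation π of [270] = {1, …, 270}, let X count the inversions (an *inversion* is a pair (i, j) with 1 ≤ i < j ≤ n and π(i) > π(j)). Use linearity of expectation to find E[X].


Write X = Σ X_I over the C(270, 2) = 36315 pairs i < j, with X_I the indicator of one inversion.
There are 36315 indicators.
For each fixed pair i < j, the values π(i) and π(j) are two distinct elements of {1, …, 270} in uniformly random order; by symmetry P[π(i) > π(j)] = 1/2.
By linearity: E[X] = 36315 · (1/2) = C(270, 2) · (1/2) = 36315/2 = 36315/2 ≈ 18157.5000.

E[X] = 36315/2 = 18157.5000.


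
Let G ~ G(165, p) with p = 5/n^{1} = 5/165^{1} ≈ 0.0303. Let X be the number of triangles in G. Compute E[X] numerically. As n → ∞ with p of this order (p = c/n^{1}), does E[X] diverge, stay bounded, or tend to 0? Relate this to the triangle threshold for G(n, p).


Number of potential triangles: C(165, 3) = 735130.
Each occurs with probability p³ ≈ (0.0303)³ ≈ 2.78265e-05.
By linearity: E[X] = C(165, 3)·p³ ≈ 735130 · 2.78265e-05 ≈ 20.456.
Here α = 1, so p = 5/n is exactly at the triangle threshold p ~ 1/n. Asymptotically E[X] → c³/6 = 5³/6 = 125/6 ≈ 20.833, a bounded constant. In this regime the triangle count is asymptotically Poisson(c³/6).

E[X] ≈ 20.456; in regime p = Θ(1/n^{1}) E[X] stays bounded (at the triangle threshold p ~ 1/n).


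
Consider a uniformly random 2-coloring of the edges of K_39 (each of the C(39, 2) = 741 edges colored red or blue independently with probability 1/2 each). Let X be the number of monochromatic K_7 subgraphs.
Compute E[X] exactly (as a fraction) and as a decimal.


Let X = Σ_S X_S over the C(39, 7) = 15380937 subsets S of size 7, where X_S = 1 if the K_7 on S is monochromatic.
For a fixed S, the K_7 on S has C(7, 2) = 21 edges. P[all 21 edges red] = (1/2)^21, and likewise for blue, so P[monochromatic] = 2·(1/2)^21 = 2^{1 − 21} = 1/1048576.
By linearity of expectation: E[X] = C(39, 7) · 2^{1 − 21} = 15380937 · 1/1048576 = 15380937/1048576.
Numerically: E[X] ≈ 14.668405.

E[X] = C(39,7)·2^(1−C(7,2)) = 15380937/1048576 ≈ 14.668405.


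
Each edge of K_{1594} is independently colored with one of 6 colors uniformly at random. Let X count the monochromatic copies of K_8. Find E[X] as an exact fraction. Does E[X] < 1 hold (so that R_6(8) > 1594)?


E[X] = C(1594, 8) · 6^{1 − 28} = 1015652773590544255167 · 6^{−27} = 1015652773590544255167/1023490369077469249536.
As a reduced fraction: E[X] = 37616769392242379821/37907050706572935168 ≈ 0.992342.
Is E[X] < 1? YES.
Since E[X] < 1, there exists a 6-coloring of K_{1594} with no monochromatic K_8; hence R_6(8) > 1594.

E[X] = 37616769392242379821/37907050706572935168 ≈ 0.992342; E[X] < 1, so R_6(8) > 1594.


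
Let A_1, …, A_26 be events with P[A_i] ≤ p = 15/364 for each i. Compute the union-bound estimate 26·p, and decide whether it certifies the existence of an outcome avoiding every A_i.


Union bound: P[∪_{i=1}^{26} A_i] ≤ Σ_i P[A_i] ≤ 26·p = 26·(15/364) = 15/14.
Numerically: 15/14 ≈ 1.0714.
Is 15/14 < 1? NO.
Since the bound 15/14 is ≥ 1, the union bound is uninformative here; it does NOT by itself certify existence.

26·p = 15/14 ≈ 1.0714; existence NOT certified by the union bound.


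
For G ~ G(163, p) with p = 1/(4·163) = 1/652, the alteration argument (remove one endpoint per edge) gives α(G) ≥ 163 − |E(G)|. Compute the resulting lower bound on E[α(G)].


E[|E(G)|] = C(163, 2)·p = 13203 · (1/652) = 81/4.
E[α(G)] ≥ n − E[|E(G)|] = 163 − 81/4 = 571/4.
Numerically: ≈ 142.7500.
(This is only a lower bound; the true E[α(G)] may be larger.)

E[α(G)] ≥ 571/4 ≈ 142.7500.


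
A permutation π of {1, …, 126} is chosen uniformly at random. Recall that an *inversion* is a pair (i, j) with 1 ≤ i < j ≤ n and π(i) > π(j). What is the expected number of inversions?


Write X = Σ X_I over the C(126, 2) = 7875 pairs i < j, with X_I the indicator of one inversion.
There are 7875 indicators.
For each fixed pair i < j, the values π(i) and π(j) are two distinct elements of {1, …, 126} in uniformly random order; by symmetry P[π(i) > π(j)] = 1/2.
By linearity: E[X] = 7875 · (1/2) = C(126, 2) · (1/2) = 7875/2 = 7875/2 ≈ 3937.50000.

E[X] = 7875/2 = 3937.50000.


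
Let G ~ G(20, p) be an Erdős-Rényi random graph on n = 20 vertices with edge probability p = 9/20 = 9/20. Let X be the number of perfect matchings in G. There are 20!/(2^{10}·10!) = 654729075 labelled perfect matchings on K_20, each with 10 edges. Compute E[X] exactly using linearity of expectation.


K_20 has 20!/(2^{10}·10!) = 654729075 labelled perfect matchings.
For each such perfect matching H, let X_H = 1 if all 10 edges of H are present in G. Then P[X_H = 1] = p^{10} = (9/20)^{10} = 3486784401/10240000000000.
Summing the indicators: E[X] = Σ_H E[X_H] = 654729075 · p^{10} = 654729075 · 3486784401/10240000000000 = 91315965023646363/409600000000.
Numerically: E[X] ≈ 2.2294e+05.

E[X] = 654729075 · (9/20)^{10} = 91315965023646363/409600000000 ≈ 2.2294e+05.


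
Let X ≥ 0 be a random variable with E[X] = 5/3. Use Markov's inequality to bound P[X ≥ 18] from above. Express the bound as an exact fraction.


μ = E[X] = 5/3, a = 18.
Markov: P[X ≥ 18] ≤ μ/a = (5/3)/18 = 5/54.
Numerically: ≈ 0.093.
(Since a = 18 > μ = 1.667, the bound 5/54 is < 1 and informative.)

P[X ≥ 18] ≤ 5/54 ≈ 0.093.


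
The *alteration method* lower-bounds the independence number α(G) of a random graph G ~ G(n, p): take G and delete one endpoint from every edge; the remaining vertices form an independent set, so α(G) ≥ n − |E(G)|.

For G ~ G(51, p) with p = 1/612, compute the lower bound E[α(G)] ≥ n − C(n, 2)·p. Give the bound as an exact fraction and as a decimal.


E[|E(G)|] = C(51, 2)·p = 1275 · (1/612) = 25/12.
E[α(G)] ≥ n − E[|E(G)|] = 51 − 25/12 = 587/12.
Numerically: ≈ 48.917.
(This is only a lower bound; the true E[α(G)] may be larger.)

E[α(G)] ≥ 587/12 ≈ 48.917.


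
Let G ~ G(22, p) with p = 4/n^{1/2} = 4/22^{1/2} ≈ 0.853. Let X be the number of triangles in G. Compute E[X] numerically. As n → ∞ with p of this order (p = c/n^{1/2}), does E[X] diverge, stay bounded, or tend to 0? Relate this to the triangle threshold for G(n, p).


Number of potential triangles: C(22, 3) = 1540.
Each occurs with probability p³ ≈ (0.853)³ ≈ 6.20220e-01.
By linearity: E[X] = C(22, 3)·p³ ≈ 1540 · 6.20220e-01 ≈ 955.139.
Since α = 1/2 < 1, p = c/n^{1/2} ≫ 1/n is above the triangle threshold p ~ 1/n. Asymptotically E[X] ~ (c³/6)·n^{3(1−α)} = (4³/6)·n^{1.5} → ∞; triangles are abundant w.h.p.

E[X] ≈ 955.139; in regime p = Θ(1/n^{1/2}) E[X] diverges (above the triangle threshold p ~ 1/n).


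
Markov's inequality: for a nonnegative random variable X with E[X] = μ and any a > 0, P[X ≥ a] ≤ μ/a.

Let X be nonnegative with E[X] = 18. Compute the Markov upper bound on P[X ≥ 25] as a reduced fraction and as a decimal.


μ = E[X] = 18, a = 25.
Markov: P[X ≥ 25] ≤ μ/a = (18)/25 = 18/25.
Numerically: ≈ 0.7200.
(Since a = 25 > μ = 18.0000, the bound 18/25 is < 1 and informative.)

P[X ≥ 25] ≤ 18/25 ≈ 0.7200.


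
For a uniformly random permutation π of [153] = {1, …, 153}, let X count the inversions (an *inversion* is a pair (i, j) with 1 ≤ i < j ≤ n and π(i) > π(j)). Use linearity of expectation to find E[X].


Write X = Σ X_I over the C(153, 2) = 11628 pairs i < j, with X_I the indicator of one inversion.
There are 11628 indicators.
For each fixed pair i < j, the values π(i) and π(j) are two distinct elements of {1, …, 153} in uniformly random order; by symmetry P[π(i) > π(j)] = 1/2.
By linearity: E[X] = 11628 · (1/2) = C(153, 2) · (1/2) = 11628/2 = 5814 ≈ 5814.000000.

E[X] = 5814 = 5814.000000.


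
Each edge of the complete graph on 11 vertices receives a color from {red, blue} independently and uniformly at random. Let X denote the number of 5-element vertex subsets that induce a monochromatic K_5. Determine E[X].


Let X = Σ_S X_S over the C(11, 5) = 462 subsets S of size 5, where X_S = 1 if the K_5 on S is monochromatic.
For a fixed S, the K_5 on S has C(5, 2) = 10 edges. P[all 10 edges red] = (1/2)^10, and likewise for blue, so P[monochromatic] = 2·(1/2)^10 = 2^{1 − 10} = 1/512.
Summing: E[X] = C(11, 5) · 2^{1 − 10} = 462 · 1/512 = 231/256.
Numerically: E[X] ≈ 0.90234.

E[X] = C(11,5)·2^(1−C(5,2)) = 231/256 ≈ 0.90234.


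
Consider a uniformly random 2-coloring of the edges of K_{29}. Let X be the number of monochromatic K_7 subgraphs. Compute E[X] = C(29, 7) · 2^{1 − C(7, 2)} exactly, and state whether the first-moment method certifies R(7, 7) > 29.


E[X] = C(29, 7) · 2^{1 − 21} = 1560780 · 2^{−20} = 1560780/1048576.
As a reduced fraction: E[X] = 390195/262144 ≈ 1.488.
Is E[X] < 1? NO.
Since E[X] ≥ 1, the first-moment bound is inconclusive at n = 29; it does NOT by itself certify R(7, 7) > 29.

E[X] = 390195/262144 ≈ 1.488; E[X] ≥ 1; first-moment method inconclusive here.


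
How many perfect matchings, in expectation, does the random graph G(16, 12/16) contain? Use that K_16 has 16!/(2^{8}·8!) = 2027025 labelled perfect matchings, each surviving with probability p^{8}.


K_16 has 16!/(2^{8}·8!) = 2027025 labelled perfect matchings.
For each such perfect matching H, let X_H = 1 if all 8 edges of H are present in G. Then P[X_H = 1] = p^{8} = (3/4)^{8} = 6561/65536.
By linearity: E[X] = Σ_H E[X_H] = 2027025 · p^{8} = 2027025 · 6561/65536 = 13299311025/65536.
Numerically: E[X] ≈ 2.0293e+05.

E[X] = 2027025 · (3/4)^{8} = 13299311025/65536 ≈ 2.0293e+05.


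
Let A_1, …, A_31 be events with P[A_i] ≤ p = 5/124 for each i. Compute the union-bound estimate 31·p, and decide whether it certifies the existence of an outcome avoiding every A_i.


Union bound: P[∪_{i=1}^{31} A_i] ≤ Σ_i P[A_i] ≤ 31·p = 31·(5/124) = 5/4.
Numerically: 5/4 ≈ 1.25000.
Is 5/4 < 1? NO.
Since the bound 5/4 is ≥ 1, the union bound is uninformative here; it does NOT by itself certify existence.

31·p = 5/4 ≈ 1.25000; existence NOT certified by the union bound.


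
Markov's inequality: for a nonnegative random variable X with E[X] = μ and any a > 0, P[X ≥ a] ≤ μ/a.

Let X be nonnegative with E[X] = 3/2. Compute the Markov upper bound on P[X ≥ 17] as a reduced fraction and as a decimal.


μ = E[X] = 3/2, a = 17.
Markov: P[X ≥ 17] ≤ μ/a = (3/2)/17 = 3/34.
Numerically: ≈ 0.088235.
(Since a = 17 > μ = 1.500000, the bound 3/34 is < 1 and informative.)

P[X ≥ 17] ≤ 3/34 ≈ 0.088235.


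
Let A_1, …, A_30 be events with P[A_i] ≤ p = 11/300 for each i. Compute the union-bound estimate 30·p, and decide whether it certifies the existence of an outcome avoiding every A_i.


Union bound: P[∪_{i=1}^{30} A_i] ≤ Σ_i P[A_i] ≤ 30·p = 30·(11/300) = 11/10.
Numerically: 11/10 ≈ 1.1000000.
Is 11/10 < 1? NO.
Since the bound 11/10 is ≥ 1, the union bound is uninformative here; it does NOT by itself certify existence.

30·p = 11/10 ≈ 1.1000000; existence NOT certified by the union bound.


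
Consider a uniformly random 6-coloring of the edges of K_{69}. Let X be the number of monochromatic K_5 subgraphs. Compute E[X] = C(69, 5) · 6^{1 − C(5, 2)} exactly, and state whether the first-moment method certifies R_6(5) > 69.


E[X] = C(69, 5) · 6^{1 − 10} = 11238513 · 6^{−9} = 11238513/10077696.
As a reduced fraction: E[X] = 3746171/3359232 ≈ 1.11519.
Is E[X] < 1? NO.
Since E[X] ≥ 1, the first-moment bound is inconclusive at n = 69; it does NOT by itself certify R_6(5) > 69.

E[X] = 3746171/3359232 ≈ 1.11519; E[X] ≥ 1; first-moment method inconclusive here.


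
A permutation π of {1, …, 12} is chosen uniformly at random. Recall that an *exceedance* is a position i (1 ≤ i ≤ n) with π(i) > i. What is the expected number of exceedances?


Write X = Σ_{i=1}^{12} X_i, where X_i = 1_{π(i) > i}.
For each fixed i, π(i) is uniform over {1, …, 12} (marginal of a uniform permutation), so P[π(i) > i] = (n − i)/n. Summing: Σ_{i=1}^{12} (n − i)/n = (0 + 1 + … + 11)/12 = 12(12 − 1)/(2·12) = (12 − 1)/2.
Hence E[X] = Σ_{i=1}^{12} (12 − i)/12 = 11/2 ≈ 5.500000.

E[X] = 11/2 = 5.500000.
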